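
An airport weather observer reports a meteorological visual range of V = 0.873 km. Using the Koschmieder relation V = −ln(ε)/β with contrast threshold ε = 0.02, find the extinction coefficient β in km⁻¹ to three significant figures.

4.48 km⁻¹

β = −ln(0.02) / V = 3.912 / 0.873 = 4.4811 km⁻¹.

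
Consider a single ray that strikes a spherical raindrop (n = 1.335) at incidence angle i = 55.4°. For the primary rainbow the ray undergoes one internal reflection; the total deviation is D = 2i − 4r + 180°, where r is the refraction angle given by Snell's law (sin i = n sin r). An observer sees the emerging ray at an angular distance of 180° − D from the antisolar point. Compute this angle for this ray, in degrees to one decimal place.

41.5°

sin r = sin 55.4° / 1.335 = 0.8231/1.335 = 0.6166; r = 38.07°.
D = 2·55.4° − 4·38.07° + 180° = 110.80° − 152.27° + 180° = 138.53°.
Angle from antisolar point = 180° − D = 41.47°.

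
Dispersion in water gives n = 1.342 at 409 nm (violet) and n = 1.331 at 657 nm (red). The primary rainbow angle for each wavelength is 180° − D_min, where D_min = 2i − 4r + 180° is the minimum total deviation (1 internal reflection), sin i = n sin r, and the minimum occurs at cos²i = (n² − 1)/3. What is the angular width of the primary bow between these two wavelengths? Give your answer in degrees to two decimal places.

At 409 nm (n = 1.342): cos²i = 0.26699 → i = 58.888°, r = 39.641°, D_min = 139.213°, rainbow angle = 40.787°.
At 657 nm (n = 1.331): cos²i = 0.25719 → i = 59.527°, r = 40.356°, D_min = 137.630°, rainbow angle = 42.370°.
Angular width = |40.787° − 42.370°| = 1.583°.

1.58°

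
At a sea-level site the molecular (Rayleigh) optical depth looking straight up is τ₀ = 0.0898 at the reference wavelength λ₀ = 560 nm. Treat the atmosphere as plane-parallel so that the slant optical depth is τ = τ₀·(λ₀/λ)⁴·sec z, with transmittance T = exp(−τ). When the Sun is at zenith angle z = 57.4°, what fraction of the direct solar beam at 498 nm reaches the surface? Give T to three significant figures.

sec 57.4° = 1.8561.
τ = 0.0898 × (560/498)⁴ × 1.8561 = 0.0898 × 1.5989 × 1.8561 = 0.2665.
T = exp(−0.2665) = 0.7661.

0.766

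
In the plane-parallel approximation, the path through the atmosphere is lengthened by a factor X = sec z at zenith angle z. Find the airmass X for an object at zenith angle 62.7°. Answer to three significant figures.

X = sec z = 1/cos 62.7° = 1/0.4586 = 2.1803.

2.18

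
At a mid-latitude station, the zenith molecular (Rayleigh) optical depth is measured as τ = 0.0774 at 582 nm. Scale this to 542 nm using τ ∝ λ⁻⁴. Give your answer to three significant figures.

0.103

τ(542 nm) = τ(582 nm) × (582/542)⁴ = 0.0774 × (1.0738)⁴ = 0.0774 × 1.3295 = 0.1029.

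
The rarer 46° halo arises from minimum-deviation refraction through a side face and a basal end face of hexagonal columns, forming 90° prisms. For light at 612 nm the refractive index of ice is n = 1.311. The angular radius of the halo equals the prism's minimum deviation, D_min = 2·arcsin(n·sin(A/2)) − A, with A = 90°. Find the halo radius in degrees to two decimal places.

45.95°

n·sin(A/2) = 1.311 × sin 45° = 1.311 × 0.7071 = 0.9270.
D_min = 2·arcsin(0.9270) − 90° = 2 × 67.974° − 90° = 45.949°.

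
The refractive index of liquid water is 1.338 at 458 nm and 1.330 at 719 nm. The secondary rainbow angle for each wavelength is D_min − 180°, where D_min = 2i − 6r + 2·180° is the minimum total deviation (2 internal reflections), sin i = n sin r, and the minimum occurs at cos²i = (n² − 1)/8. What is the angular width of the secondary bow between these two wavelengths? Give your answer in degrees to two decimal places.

2.09°

At 458 nm (n = 1.338): cos²i = 0.09878 → i = 71.682°, r = 45.195°, D_min = 232.193°, rainbow angle = 52.193°.
At 719 nm (n = 1.330): cos²i = 0.09611 → i = 71.940°, r = 45.630°, D_min = 230.101°, rainbow angle = 50.101°.
Angular width = |52.193° − 50.101°| = 2.092°.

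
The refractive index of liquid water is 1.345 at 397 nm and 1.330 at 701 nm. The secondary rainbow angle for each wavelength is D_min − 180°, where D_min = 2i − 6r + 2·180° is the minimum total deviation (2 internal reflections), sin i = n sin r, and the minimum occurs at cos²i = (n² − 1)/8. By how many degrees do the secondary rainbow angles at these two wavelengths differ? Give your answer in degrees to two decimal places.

3.89°

At 397 nm (n = 1.345): cos²i = 0.10113 → i = 71.458°, r = 44.821°, D_min = 233.987°, rainbow angle = 53.987°.
At 701 nm (n = 1.330): cos²i = 0.09611 → i = 71.940°, r = 45.630°, D_min = 230.101°, rainbow angle = 50.101°.
Angular width = |53.987° − 50.101°| = 3.886°.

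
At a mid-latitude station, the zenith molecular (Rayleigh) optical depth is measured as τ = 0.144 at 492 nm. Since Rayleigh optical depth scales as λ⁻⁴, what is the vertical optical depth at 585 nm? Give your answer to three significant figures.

τ(585 nm) = τ(492 nm) × (492/585)⁴ = 0.144 × (0.8410)⁴ = 0.144 × 0.5003 = 0.0720.

0.0720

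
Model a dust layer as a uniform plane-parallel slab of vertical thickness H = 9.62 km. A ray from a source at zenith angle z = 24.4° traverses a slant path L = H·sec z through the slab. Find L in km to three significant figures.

sec z = 1/cos 24.4° = 1.0981.
L = 9.62 × 1.0981 = 10.563 km.

10.6 km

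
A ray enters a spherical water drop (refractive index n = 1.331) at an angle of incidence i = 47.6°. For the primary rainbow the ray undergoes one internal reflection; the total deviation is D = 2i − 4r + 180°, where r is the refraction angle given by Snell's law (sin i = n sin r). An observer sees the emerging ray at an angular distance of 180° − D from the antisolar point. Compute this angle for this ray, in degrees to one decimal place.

39.6°

sin r = sin 47.6° / 1.331 = 0.7385/1.331 = 0.5548; r = 33.70°.
D = 2·47.6° − 4·33.70° + 180° = 95.20° − 134.79° + 180° = 140.41°.
Angle from antisolar point = 180° − D = 39.59°.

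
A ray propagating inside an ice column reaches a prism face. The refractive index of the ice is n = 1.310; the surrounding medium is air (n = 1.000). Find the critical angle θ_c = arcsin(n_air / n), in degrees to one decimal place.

49.8°

sin θ_c = n_air / n = 1.000 / 1.310 = 0.7634.
θ_c = arcsin(0.7634) = 49.76°.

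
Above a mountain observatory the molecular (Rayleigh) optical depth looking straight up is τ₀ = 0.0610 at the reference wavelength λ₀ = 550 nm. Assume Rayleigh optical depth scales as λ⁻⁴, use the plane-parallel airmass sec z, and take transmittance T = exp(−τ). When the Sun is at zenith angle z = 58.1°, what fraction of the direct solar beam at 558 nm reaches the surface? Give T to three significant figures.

0.897

sec 58.1° = 1.8924.
τ = 0.0610 × (550/558)⁴ × 1.8924 = 0.0610 × 0.9439 × 1.8924 = 0.1090.
T = exp(−0.1090) = 0.8968.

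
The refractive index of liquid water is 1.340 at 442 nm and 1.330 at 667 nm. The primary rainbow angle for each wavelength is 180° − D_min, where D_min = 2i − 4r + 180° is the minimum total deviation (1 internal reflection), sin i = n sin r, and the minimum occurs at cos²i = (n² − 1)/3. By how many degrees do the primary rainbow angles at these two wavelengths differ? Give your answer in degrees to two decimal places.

1.45°

At 442 nm (n = 1.340): cos²i = 0.26520 → i = 59.004°, r = 39.770°, D_min = 138.929°, rainbow angle = 41.071°.
At 667 nm (n = 1.330): cos²i = 0.25630 → i = 59.585°, r = 40.422°, D_min = 137.484°, rainbow angle = 42.516°.
Angular width = |41.071° − 42.516°| = 1.445°.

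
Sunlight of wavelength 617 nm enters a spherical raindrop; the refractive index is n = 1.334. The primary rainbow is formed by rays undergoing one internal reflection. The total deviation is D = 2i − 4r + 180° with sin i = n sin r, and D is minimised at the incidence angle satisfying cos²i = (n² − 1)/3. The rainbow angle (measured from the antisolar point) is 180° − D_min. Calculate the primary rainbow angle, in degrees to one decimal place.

41.9°

cos²i = (1.77956 − 1)/3 = 0.25985; i = arccos(0.50976) = 59.352°.
sin r = sin 59.352°/1.334 = 0.64492; r = 40.159°.
D_min = 2·59.352° − 4·40.159° + 180° = 138.067°.
Rainbow angle = 180° − D_min = 41.933°.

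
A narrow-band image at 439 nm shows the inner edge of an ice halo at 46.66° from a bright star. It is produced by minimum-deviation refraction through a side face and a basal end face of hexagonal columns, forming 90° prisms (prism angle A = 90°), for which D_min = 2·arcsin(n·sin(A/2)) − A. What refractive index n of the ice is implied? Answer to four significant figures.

Rearranging: n = sin((D_min + A)/2) / sin(A/2).
(D_min + A)/2 = (46.66° + 90°)/2 = 68.330°.
n = sin 68.330° / sin 45° = 0.9293 / 0.7071 = 1.3143.

1.314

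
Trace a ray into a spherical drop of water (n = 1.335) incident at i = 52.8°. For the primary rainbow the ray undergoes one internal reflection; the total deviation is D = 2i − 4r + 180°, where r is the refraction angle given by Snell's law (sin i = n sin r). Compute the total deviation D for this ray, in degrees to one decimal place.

139.1°

sin r = sin 52.8° / 1.335 = 0.7965/1.335 = 0.5967; r = 36.63°.
D = 2·52.8° − 4·36.63° + 180° = 105.60° − 146.52° + 180° = 139.08°.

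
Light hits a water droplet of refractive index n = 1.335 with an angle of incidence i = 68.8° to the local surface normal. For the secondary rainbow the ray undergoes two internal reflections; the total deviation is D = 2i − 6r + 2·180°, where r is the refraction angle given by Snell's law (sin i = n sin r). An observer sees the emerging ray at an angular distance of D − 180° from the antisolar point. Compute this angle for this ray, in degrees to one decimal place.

51.8°

sin r = sin 68.8° / 1.335 = 0.9323/1.335 = 0.6984; r = 44.30°.
D = 2·68.8° − 6·44.30° + 2·180° = 137.60° − 265.78° + 360° = 231.82°.
Angle from antisolar point = D − 180° = 51.82°.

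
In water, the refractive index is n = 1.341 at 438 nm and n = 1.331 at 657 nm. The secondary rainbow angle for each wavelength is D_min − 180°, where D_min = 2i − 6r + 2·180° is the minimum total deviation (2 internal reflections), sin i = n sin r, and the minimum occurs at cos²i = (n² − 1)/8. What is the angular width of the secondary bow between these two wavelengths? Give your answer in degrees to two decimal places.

At 438 nm (n = 1.341): cos²i = 0.09979 → i = 71.586°, r = 45.034°, D_min = 232.966°, rainbow angle = 52.966°.
At 657 nm (n = 1.331): cos²i = 0.09645 → i = 71.907°, r = 45.575°, D_min = 230.365°, rainbow angle = 50.365°.
Angular width = |52.966° − 50.365°| = 2.601°.

2.60°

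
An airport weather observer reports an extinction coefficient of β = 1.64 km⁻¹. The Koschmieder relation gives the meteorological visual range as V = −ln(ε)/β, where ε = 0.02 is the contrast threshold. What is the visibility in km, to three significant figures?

V = −ln(0.02) / 1.64 = 3.912 / 1.64 = 2.3854 km.

2.39 km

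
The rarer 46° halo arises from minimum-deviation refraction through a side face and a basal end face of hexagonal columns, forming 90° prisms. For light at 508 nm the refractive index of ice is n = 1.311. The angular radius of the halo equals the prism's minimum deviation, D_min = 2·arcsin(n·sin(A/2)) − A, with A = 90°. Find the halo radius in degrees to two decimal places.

n·sin(A/2) = 1.311 × sin 45° = 1.311 × 0.7071 = 0.9270.
D_min = 2·arcsin(0.9270) − 90° = 2 × 67.974° − 90° = 45.949°.

45.95°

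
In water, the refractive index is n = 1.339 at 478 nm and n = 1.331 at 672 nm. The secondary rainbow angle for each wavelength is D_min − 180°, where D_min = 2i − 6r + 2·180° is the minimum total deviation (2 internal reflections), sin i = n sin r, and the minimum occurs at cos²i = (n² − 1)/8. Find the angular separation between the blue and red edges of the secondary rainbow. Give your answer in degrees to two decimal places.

2.09°

At 478 nm (n = 1.339): cos²i = 0.09912 → i = 71.650°, r = 45.141°, D_min = 232.451°, rainbow angle = 52.451°.
At 672 nm (n = 1.331): cos²i = 0.09645 → i = 71.907°, r = 45.575°, D_min = 230.365°, rainbow angle = 50.365°.
Angular width = |52.451° − 50.365°| = 2.086°.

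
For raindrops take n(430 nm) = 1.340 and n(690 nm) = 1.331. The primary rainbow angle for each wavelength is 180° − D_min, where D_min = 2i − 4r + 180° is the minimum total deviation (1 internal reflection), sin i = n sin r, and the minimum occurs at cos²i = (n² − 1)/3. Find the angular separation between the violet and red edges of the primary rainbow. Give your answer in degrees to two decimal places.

1.30°

At 430 nm (n = 1.340): cos²i = 0.26520 → i = 59.004°, r = 39.770°, D_min = 138.929°, rainbow angle = 41.071°.
At 690 nm (n = 1.331): cos²i = 0.25719 → i = 59.527°, r = 40.356°, D_min = 137.630°, rainbow angle = 42.370°.
Angular width = |41.071° − 42.370°| = 1.299°.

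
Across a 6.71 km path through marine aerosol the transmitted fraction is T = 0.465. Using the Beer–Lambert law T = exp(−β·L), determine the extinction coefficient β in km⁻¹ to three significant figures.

Beer–Lambert: T = exp(−βL) ⇒ β = −ln(T)/L = −ln(0.465)/6.71 = 0.7657/6.71 = 0.1141 km⁻¹.

0.114 km⁻¹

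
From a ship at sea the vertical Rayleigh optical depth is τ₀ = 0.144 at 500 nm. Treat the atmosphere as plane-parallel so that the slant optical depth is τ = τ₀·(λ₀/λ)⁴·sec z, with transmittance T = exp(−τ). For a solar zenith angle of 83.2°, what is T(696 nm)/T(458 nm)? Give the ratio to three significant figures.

Airmass: sec 83.2° = 8.4457.
τ(696 nm) = 0.144 × (500/696)⁴ × 8.4457 = 0.144 × 0.2663 × 8.4457 = 0.3239.
τ(458 nm) = 0.144 × (500/458)⁴ × 8.4457 = 0.144 × 1.4204 × 8.4457 = 1.7275.
T(696)/T(458) = exp(τ_B − τ_A) = exp(1.4036) = 4.0697.

4.07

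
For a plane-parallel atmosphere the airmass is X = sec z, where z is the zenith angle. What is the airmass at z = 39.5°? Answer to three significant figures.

1.30

X = sec z = 1/cos 39.5° = 1/0.7716 = 1.2960.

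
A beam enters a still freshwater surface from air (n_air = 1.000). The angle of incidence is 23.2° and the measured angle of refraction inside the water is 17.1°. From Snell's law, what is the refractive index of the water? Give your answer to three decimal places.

1.340

n = sin θ_i / sin θ_r = sin 23.2° / sin 17.1° = 0.3939 / 0.2940 = 1.3398.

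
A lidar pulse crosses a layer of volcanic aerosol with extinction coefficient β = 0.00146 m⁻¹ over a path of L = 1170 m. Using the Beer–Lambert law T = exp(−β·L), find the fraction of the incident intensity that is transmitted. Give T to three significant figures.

τ = β·L = 0.00146 × 1170 = 1.7082.
T = exp(−1.7082) = 0.1812.

0.181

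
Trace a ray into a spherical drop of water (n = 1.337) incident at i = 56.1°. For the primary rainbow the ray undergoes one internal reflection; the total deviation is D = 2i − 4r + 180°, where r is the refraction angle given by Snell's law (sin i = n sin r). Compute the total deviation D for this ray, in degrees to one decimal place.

138.7°

sin r = sin 56.1° / 1.337 = 0.8300/1.337 = 0.6208; r = 38.37°.
D = 2·56.1° − 4·38.37° + 180° = 112.20° − 153.50° + 180° = 138.70°.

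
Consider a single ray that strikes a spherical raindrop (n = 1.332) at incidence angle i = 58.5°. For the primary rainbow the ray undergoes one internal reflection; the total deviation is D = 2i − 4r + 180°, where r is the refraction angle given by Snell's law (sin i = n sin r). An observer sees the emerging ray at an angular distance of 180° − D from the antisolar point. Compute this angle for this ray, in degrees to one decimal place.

42.2°

sin r = sin 58.5° / 1.332 = 0.8526/1.332 = 0.6401; r = 39.80°.
D = 2·58.5° − 4·39.80° + 180° = 117.00° − 159.20° + 180° = 137.80°.
Angle from antisolar point = 180° − D = 42.20°.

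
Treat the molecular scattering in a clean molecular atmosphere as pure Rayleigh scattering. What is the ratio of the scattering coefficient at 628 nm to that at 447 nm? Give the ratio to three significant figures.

0.257

Rayleigh scattering ∝ λ⁻⁴, so the ratio of coefficients is the inverse fourth power of the wavelength ratio.
σ(628)/σ(447) = (447/628)⁴ = (0.7118)⁴ = 0.2567.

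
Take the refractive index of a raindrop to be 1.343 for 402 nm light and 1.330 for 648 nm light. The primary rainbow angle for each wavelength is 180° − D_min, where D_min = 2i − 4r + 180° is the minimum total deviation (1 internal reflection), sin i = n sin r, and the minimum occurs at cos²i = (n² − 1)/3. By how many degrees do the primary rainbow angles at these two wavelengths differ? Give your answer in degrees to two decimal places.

1.87°

At 402 nm (n = 1.343): cos²i = 0.26788 → i = 58.830°, r = 39.577°, D_min = 139.354°, rainbow angle = 40.646°.
At 648 nm (n = 1.330): cos²i = 0.25630 → i = 59.585°, r = 40.422°, D_min = 137.484°, rainbow angle = 42.516°.
Angular width = |40.646° − 42.516°| = 1.871°.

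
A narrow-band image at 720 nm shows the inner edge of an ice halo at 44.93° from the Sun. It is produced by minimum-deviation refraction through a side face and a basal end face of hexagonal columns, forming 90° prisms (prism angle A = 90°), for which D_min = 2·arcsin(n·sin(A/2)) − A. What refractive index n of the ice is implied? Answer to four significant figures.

1.306

Rearranging: n = sin((D_min + A)/2) / sin(A/2).
(D_min + A)/2 = (44.93° + 90°)/2 = 67.465°.
n = sin 67.465° / sin 45° = 0.9236 / 0.7071 = 1.3062.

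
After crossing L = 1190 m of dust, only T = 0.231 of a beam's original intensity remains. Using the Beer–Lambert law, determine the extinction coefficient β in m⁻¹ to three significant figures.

0.00123 m⁻¹

Beer–Lambert: T = exp(−βL) ⇒ β = −ln(T)/L = −ln(0.231)/1190 = 1.4653/1190 = 0.001231 m⁻¹.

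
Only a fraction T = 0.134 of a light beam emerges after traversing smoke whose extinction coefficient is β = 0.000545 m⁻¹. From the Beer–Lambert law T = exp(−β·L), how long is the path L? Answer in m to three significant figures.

3690 m

Beer–Lambert: T = exp(−βL) ⇒ L = −ln(T)/β = −ln(0.134)/0.000545 = 2.0099/0.000545 = 3688 m.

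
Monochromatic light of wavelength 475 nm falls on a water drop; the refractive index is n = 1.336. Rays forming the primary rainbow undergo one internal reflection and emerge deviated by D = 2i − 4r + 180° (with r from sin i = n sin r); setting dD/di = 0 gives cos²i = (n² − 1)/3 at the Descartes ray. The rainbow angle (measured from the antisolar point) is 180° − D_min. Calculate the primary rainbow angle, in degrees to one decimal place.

41.6°

cos²i = (1.78490 − 1)/3 = 0.26163; i = arccos(0.51150) = 59.236°.
sin r = sin 59.236°/1.336 = 0.64318; r = 40.029°.
D_min = 2·59.236° − 4·40.029° + 180° = 138.356°.
Rainbow angle = 180° − D_min = 41.644°.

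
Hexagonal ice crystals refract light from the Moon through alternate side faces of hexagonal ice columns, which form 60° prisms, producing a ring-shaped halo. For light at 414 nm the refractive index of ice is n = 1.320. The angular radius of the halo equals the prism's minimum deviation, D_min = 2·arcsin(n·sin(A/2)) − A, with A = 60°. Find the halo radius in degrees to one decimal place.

n·sin(A/2) = 1.320 × sin 30° = 1.320 × 0.5000 = 0.6600.
D_min = 2·arcsin(0.6600) − 60° = 2 × 41.300° − 60° = 22.600°.

22.6°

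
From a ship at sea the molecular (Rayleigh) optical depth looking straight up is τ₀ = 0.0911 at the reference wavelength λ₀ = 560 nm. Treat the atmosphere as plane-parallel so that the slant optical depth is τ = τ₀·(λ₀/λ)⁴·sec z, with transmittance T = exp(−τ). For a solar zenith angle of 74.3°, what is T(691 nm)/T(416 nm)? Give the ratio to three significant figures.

2.61

Airmass: sec 74.3° = 3.6955.
τ(691 nm) = 0.0911 × (560/691)⁴ × 3.6955 = 0.0911 × 0.4314 × 3.6955 = 0.1452.
τ(416 nm) = 0.0911 × (560/416)⁴ × 3.6955 = 0.0911 × 3.2838 × 3.6955 = 1.1055.
T(691)/T(416) = exp(τ_B − τ_A) = exp(0.9603) = 2.6125.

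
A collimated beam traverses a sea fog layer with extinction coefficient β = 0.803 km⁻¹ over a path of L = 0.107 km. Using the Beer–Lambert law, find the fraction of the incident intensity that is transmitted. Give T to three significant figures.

0.918

τ = β·L = 0.803 × 0.107 = 0.0859.
T = exp(−0.0859) = 0.9177.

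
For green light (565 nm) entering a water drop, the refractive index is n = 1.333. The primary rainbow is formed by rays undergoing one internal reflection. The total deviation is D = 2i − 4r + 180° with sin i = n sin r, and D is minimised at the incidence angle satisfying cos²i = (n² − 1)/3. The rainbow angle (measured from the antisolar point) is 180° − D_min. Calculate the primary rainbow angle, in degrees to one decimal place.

42.1°

cos²i = (1.77689 − 1)/3 = 0.25896; i = arccos(0.50888) = 59.410°.
sin r = sin 59.410°/1.333 = 0.64579; r = 40.225°.
D_min = 2·59.410° − 4·40.225° + 180° = 137.922°.
Rainbow angle = 180° − D_min = 42.078°.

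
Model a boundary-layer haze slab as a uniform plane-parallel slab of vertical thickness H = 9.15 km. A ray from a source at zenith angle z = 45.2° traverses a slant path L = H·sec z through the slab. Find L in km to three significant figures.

sec z = 1/cos 45.2° = 1.4192.
L = 9.15 × 1.4192 = 12.985 km.

13.0 km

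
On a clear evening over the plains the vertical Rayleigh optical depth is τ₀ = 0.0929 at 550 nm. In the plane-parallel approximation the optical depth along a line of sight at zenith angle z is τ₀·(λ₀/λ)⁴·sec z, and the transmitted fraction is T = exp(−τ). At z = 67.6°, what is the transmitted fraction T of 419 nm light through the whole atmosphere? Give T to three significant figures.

0.485

sec 67.6° = 2.6242.
τ = 0.0929 × (550/419)⁴ × 2.6242 = 0.0929 × 2.9689 × 2.6242 = 0.7238.
T = exp(−0.7238) = 0.4849.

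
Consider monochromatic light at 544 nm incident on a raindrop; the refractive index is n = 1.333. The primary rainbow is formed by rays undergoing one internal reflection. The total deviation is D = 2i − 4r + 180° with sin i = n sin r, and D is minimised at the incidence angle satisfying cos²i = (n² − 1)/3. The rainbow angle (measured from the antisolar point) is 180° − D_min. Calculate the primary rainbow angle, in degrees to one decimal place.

42.1°

cos²i = (1.77689 − 1)/3 = 0.25896; i = arccos(0.50888) = 59.410°.
sin r = sin 59.410°/1.333 = 0.64579; r = 40.225°.
D_min = 2·59.410° − 4·40.225° + 180° = 137.922°.
Rainbow angle = 180° − D_min = 42.078°.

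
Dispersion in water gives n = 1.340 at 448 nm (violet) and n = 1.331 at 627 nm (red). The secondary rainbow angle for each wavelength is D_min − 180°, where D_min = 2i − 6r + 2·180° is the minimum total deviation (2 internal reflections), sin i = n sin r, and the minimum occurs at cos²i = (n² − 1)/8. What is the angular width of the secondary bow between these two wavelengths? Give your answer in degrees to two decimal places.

At 448 nm (n = 1.340): cos²i = 0.09945 → i = 71.618°, r = 45.088°, D_min = 232.709°, rainbow angle = 52.709°.
At 627 nm (n = 1.331): cos²i = 0.09645 → i = 71.907°, r = 45.575°, D_min = 230.365°, rainbow angle = 50.365°.
Angular width = |52.709° − 50.365°| = 2.344°.

2.34°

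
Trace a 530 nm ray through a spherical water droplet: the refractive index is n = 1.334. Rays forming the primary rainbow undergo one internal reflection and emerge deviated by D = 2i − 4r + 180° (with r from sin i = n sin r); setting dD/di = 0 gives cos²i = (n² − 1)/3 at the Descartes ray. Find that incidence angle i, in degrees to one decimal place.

cos²i = (1.334² − 1)/3 = (1.77956 − 1)/3 = 0.25985.
cos i = 0.50976, so i = 59.352°.

59.4°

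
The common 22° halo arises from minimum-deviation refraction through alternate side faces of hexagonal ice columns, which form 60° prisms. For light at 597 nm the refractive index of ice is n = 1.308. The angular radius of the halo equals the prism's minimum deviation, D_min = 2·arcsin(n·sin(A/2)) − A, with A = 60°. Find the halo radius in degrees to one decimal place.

n·sin(A/2) = 1.308 × sin 30° = 1.308 × 0.5000 = 0.6540.
D_min = 2·arcsin(0.6540) − 60° = 2 × 40.844° − 60° = 21.688°.

21.7°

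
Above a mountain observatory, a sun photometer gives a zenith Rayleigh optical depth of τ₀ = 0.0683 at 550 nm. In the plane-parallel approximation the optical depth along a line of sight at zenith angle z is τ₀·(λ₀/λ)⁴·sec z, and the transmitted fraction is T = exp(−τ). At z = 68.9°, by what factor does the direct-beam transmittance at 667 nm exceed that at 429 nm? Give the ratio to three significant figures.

1.53

Airmass: sec 68.9° = 2.7778.
τ(667 nm) = 0.0683 × (550/667)⁴ × 2.7778 = 0.0683 × 0.4623 × 2.7778 = 0.0877.
τ(429 nm) = 0.0683 × (550/429)⁴ × 2.7778 = 0.0683 × 2.7016 × 2.7778 = 0.5126.
T(667)/T(429) = exp(τ_B − τ_A) = exp(0.4248) = 1.5294.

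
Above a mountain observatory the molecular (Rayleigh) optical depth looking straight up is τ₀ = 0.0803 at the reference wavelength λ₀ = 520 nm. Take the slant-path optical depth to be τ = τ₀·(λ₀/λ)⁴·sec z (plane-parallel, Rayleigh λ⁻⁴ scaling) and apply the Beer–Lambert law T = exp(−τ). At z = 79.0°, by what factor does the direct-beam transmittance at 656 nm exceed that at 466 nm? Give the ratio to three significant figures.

Airmass: sec 79.0° = 5.2408.
τ(656 nm) = 0.0803 × (520/656)⁴ × 5.2408 = 0.0803 × 0.3948 × 5.2408 = 0.1662.
τ(466 nm) = 0.0803 × (520/466)⁴ × 5.2408 = 0.0803 × 1.5505 × 5.2408 = 0.6525.
T(656)/T(466) = exp(τ_B − τ_A) = exp(0.4864) = 1.6264.

1.63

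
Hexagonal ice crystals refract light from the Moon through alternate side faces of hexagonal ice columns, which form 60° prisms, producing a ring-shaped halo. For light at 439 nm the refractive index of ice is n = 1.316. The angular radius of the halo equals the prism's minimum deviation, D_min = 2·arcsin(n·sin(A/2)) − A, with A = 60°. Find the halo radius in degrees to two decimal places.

22.30°

n·sin(A/2) = 1.316 × sin 30° = 1.316 × 0.5000 = 0.6580.
D_min = 2·arcsin(0.6580) − 60° = 2 × 41.148° − 60° = 22.295°.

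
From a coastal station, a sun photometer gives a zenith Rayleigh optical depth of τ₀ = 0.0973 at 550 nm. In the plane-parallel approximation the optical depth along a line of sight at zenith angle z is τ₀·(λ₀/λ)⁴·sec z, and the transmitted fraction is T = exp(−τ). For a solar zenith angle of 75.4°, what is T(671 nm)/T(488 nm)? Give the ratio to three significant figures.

Airmass: sec 75.4° = 3.9672.
τ(671 nm) = 0.0973 × (550/671)⁴ × 3.9672 = 0.0973 × 0.4514 × 3.9672 = 0.1742.
τ(488 nm) = 0.0973 × (550/488)⁴ × 3.9672 = 0.0973 × 1.6135 × 3.9672 = 0.6228.
T(671)/T(488) = exp(τ_B − τ_A) = exp(0.4486) = 1.5661.

1.57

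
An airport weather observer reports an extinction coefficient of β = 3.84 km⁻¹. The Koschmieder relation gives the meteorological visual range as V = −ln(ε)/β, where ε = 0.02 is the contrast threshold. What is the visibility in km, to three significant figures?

V = −ln(0.02) / 3.84 = 3.912 / 3.84 = 1.0188 km.

1.02 km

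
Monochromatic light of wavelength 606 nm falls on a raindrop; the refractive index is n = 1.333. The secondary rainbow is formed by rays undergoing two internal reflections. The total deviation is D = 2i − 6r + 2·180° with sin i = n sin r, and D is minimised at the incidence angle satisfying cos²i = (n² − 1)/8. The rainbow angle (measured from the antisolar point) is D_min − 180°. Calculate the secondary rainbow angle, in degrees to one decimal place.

cos²i = (1.77689 − 1)/8 = 0.09711; i = arccos(0.31163) = 71.843°.
sin r = sin 71.843°/1.333 = 0.71283; r = 45.466°.
D_min = 2·71.843° − 6·45.466° + 360° = 230.891°.
Rainbow angle = D_min − 180° = 50.891°.

50.9°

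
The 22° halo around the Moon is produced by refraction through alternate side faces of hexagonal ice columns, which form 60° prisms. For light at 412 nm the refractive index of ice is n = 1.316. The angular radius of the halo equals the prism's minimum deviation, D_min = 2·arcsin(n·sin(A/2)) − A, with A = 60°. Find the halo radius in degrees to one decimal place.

n·sin(A/2) = 1.316 × sin 30° = 1.316 × 0.5000 = 0.6580.
D_min = 2·arcsin(0.6580) − 60° = 2 × 41.148° − 60° = 22.295°.

22.3°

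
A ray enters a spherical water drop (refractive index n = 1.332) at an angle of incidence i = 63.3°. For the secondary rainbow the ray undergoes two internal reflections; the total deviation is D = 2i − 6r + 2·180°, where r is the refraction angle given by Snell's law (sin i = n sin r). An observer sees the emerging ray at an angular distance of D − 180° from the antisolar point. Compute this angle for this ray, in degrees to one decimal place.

sin r = sin 63.3° / 1.332 = 0.8934/1.332 = 0.6707; r = 42.12°.
D = 2·63.3° − 6·42.12° + 2·180° = 126.60° − 252.73° + 360° = 233.87°.
Angle from antisolar point = D − 180° = 53.87°.

53.9°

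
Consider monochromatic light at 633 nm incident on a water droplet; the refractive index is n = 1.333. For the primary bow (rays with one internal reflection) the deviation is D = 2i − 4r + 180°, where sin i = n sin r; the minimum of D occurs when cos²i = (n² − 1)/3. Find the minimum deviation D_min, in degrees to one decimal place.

cos²i = (1.77689 − 1)/3 = 0.25896; i = arccos(0.50888) = 59.410°.
sin r = sin 59.410°/1.333 = 0.64579; r = 40.225°.
D_min = 2·59.410° − 4·40.225° + 180° = 137.922°.

137.9°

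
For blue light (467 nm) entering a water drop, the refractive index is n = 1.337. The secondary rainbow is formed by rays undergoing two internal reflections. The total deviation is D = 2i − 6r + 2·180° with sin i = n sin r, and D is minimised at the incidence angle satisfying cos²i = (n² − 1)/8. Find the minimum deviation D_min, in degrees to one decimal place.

231.9°

cos²i = (1.78757 − 1)/8 = 0.09845; i = arccos(0.31376) = 71.714°.
sin r = sin 71.714°/1.337 = 0.71017; r = 45.249°.
D_min = 2·71.714° − 6·45.249° + 360° = 231.934°.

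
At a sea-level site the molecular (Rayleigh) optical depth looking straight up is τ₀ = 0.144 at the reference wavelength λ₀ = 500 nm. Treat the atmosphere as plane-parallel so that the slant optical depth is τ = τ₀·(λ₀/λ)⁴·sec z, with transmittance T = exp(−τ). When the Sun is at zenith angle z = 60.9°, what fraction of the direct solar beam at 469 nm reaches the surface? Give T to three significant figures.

sec 60.9° = 2.0562.
τ = 0.144 × (500/469)⁴ × 2.0562 = 0.144 × 1.2918 × 2.0562 = 0.3825.
T = exp(−0.3825) = 0.6822.

0.682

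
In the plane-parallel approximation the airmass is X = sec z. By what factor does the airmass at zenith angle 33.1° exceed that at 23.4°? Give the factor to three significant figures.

1.10

X(33.1°)/X(23.4°) = sec 33.1° / sec 23.4° = cos 23.4° / cos 33.1° = 0.9178/0.8377 = 1.0955.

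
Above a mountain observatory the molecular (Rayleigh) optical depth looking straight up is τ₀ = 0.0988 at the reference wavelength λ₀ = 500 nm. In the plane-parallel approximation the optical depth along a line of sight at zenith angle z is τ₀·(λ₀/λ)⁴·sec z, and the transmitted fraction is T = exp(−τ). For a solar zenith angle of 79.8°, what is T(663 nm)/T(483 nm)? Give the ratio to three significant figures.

Airmass: sec 79.8° = 5.6470.
τ(663 nm) = 0.0988 × (500/663)⁴ × 5.6470 = 0.0988 × 0.3235 × 5.6470 = 0.1805.
τ(483 nm) = 0.0988 × (500/483)⁴ × 5.6470 = 0.0988 × 1.1484 × 5.6470 = 0.6407.
T(663)/T(483) = exp(τ_B − τ_A) = exp(0.4602) = 1.5845.

1.58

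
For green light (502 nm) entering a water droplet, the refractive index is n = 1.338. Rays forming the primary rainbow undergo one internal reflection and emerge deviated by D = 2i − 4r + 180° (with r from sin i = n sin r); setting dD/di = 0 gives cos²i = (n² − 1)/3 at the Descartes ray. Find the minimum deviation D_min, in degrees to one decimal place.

138.6°

cos²i = (1.79024 − 1)/3 = 0.26341; i = arccos(0.51324) = 59.120°.
sin r = sin 59.120°/1.338 = 0.64144; r = 39.899°.
D_min = 2·59.120° − 4·39.899° + 180° = 138.643°.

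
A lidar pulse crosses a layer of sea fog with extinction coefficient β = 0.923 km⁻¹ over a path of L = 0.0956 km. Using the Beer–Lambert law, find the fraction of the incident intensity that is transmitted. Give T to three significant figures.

0.916

τ = β·L = 0.923 × 0.0956 = 0.0882.
T = exp(−0.0882) = 0.9155.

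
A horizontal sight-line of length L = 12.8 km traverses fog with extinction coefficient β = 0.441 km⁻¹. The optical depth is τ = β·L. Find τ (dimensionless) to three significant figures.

5.64

τ = β·L = 0.441 × 12.8 = 5.6448.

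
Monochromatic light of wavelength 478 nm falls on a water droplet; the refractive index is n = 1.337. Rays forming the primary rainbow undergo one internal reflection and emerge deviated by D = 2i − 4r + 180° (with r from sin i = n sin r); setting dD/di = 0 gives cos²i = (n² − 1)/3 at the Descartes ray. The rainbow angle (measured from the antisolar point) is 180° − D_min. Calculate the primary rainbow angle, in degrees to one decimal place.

cos²i = (1.78757 − 1)/3 = 0.26252; i = arccos(0.51237) = 59.178°.
sin r = sin 59.178°/1.337 = 0.64231; r = 39.964°.
D_min = 2·59.178° − 4·39.964° + 180° = 138.500°.
Rainbow angle = 180° − D_min = 41.500°.

41.5°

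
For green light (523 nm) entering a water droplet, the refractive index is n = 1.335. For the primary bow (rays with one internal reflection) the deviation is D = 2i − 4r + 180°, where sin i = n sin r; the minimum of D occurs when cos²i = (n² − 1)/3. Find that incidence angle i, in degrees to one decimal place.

cos²i = (1.335² − 1)/3 = (1.78222 − 1)/3 = 0.26074.
cos i = 0.51063, so i = 59.294°.

59.3°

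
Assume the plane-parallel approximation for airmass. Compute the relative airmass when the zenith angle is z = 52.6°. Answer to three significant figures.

X = sec z = 1/cos 52.6° = 1/0.6074 = 1.6464.

1.65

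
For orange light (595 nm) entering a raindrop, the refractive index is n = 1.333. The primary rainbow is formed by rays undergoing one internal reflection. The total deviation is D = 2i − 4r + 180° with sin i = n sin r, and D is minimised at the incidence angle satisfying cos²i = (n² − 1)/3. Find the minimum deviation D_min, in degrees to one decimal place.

137.9°

cos²i = (1.77689 − 1)/3 = 0.25896; i = arccos(0.50888) = 59.410°.
sin r = sin 59.410°/1.333 = 0.64579; r = 40.225°.
D_min = 2·59.410° − 4·40.225° + 180° = 137.922°.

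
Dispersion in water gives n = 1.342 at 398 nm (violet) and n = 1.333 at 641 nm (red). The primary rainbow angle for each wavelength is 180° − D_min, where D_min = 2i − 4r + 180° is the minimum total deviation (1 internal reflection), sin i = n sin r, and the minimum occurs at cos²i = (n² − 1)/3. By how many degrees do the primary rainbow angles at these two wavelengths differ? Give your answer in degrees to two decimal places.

At 398 nm (n = 1.342): cos²i = 0.26699 → i = 58.888°, r = 39.641°, D_min = 139.213°, rainbow angle = 40.787°.
At 641 nm (n = 1.333): cos²i = 0.25896 → i = 59.410°, r = 40.225°, D_min = 137.922°, rainbow angle = 42.078°.
Angular width = |40.787° − 42.078°| = 1.291°.

1.29°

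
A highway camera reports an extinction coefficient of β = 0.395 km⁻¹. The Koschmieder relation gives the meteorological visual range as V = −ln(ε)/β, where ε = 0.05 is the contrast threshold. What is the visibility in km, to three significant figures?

V = −ln(0.05) / 0.395 = 2.996 / 0.395 = 7.5841 km.

7.58 km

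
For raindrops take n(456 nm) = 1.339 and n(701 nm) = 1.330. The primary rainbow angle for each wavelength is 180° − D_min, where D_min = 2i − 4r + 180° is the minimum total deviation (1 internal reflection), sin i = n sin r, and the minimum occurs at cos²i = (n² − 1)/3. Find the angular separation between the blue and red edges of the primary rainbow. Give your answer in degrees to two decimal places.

At 456 nm (n = 1.339): cos²i = 0.26431 → i = 59.062°, r = 39.834°, D_min = 138.786°, rainbow angle = 41.214°.
At 701 nm (n = 1.330): cos²i = 0.25630 → i = 59.585°, r = 40.422°, D_min = 137.484°, rainbow angle = 42.516°.
Angular width = |41.214° − 42.516°| = 1.303°.

1.30°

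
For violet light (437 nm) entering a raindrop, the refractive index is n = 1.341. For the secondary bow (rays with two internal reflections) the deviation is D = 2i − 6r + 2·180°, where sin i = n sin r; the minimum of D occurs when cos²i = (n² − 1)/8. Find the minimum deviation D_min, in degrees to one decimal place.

233.0°

cos²i = (1.79828 − 1)/8 = 0.09979; i = arccos(0.31589) = 71.586°.
sin r = sin 71.586°/1.341 = 0.70753; r = 45.034°.
D_min = 2·71.586° − 6·45.034° + 360° = 232.966°.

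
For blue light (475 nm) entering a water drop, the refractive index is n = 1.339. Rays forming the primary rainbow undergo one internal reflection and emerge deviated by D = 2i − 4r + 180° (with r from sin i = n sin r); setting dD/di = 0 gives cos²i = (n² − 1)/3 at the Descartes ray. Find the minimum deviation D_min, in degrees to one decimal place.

138.8°

cos²i = (1.79292 − 1)/3 = 0.26431; i = arccos(0.51411) = 59.062°.
sin r = sin 59.062°/1.339 = 0.64057; r = 39.834°.
D_min = 2·59.062° − 4·39.834° + 180° = 138.786°.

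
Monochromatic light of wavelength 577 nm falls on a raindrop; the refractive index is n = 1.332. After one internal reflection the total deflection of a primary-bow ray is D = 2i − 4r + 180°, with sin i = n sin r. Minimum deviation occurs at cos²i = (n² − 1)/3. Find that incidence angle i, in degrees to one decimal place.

59.5°

cos²i = (1.332² − 1)/3 = (1.77422 − 1)/3 = 0.25807.
cos i = 0.50801, so i = 59.469°.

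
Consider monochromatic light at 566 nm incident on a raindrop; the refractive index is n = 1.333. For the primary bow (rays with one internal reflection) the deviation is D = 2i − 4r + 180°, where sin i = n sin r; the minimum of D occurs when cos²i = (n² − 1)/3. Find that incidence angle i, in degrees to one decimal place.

cos²i = (1.333² − 1)/3 = (1.77689 − 1)/3 = 0.25896.
cos i = 0.50888, so i = 59.410°.

59.4°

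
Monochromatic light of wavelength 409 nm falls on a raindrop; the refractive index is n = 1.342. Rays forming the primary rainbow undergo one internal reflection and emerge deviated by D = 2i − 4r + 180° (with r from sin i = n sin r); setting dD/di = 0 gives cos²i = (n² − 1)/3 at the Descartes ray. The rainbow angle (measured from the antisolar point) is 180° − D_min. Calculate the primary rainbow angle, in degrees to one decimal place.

40.8°

cos²i = (1.80096 − 1)/3 = 0.26699; i = arccos(0.51671) = 58.888°.
sin r = sin 58.888°/1.342 = 0.63797; r = 39.641°.
D_min = 2·58.888° − 4·39.641° + 180° = 139.213°.
Rainbow angle = 180° − D_min = 40.787°.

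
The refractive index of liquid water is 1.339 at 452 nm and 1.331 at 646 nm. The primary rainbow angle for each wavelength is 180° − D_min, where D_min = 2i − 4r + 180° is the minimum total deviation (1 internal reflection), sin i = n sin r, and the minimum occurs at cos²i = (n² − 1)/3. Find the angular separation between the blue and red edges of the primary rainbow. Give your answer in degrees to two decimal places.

1.16°

At 452 nm (n = 1.339): cos²i = 0.26431 → i = 59.062°, r = 39.834°, D_min = 138.786°, rainbow angle = 41.214°.
At 646 nm (n = 1.331): cos²i = 0.25719 → i = 59.527°, r = 40.356°, D_min = 137.630°, rainbow angle = 42.370°.
Angular width = |41.214° − 42.370°| = 1.156°.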